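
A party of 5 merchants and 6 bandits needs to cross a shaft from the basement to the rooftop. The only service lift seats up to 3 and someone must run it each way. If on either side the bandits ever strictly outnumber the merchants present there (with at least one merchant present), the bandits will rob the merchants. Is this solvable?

No

The bandits already outnumber the merchants at the basement before anyone moves, so the starting position itself is disallowed.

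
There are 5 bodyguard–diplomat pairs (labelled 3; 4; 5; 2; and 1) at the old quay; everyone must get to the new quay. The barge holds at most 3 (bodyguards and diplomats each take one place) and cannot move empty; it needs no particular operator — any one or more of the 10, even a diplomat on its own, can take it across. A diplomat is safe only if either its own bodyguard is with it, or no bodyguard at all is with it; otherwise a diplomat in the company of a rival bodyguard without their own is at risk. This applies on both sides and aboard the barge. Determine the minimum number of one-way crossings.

Counting alone: each trip to the new quay takes at most 3 across and each return brings at least 1 back, so after t trips out (and t−1 returns) at most 3t − (t−1) of the 10 are across; that first reaches 10 at t = 5, so at least 9 crossings are needed.
The safety rule pushes this higher. Following every safe sequence of crossings, the most of the 10 that can be at the new quay as the barge arrives there on crossing 9 is 9 — never all 10.
So no plan with fewer than 11 crossings exists, and this one achieves 11:
1. bodyguard 3 and diplomat 3 cross → the new quay.
2. bodyguard 3 crosses ← the old quay.
3. diplomat 2, diplomat 4, and diplomat 5 cross → the new quay.
4. diplomat 3 crosses ← the old quay.
5. bodyguard 2, bodyguard 4, and bodyguard 5 cross → the new quay.
6. bodyguard 4 and diplomat 4 cross ← the old quay.
7. bodyguard 1, bodyguard 3, and bodyguard 4 cross → the new quay.
8. diplomat 5 crosses ← the old quay.
9. diplomat 3 and diplomat 4 cross → the new quay.
10. diplomat 3 crosses ← the old quay.
11. diplomat 1, diplomat 3, and diplomat 5 cross → the new quay.

11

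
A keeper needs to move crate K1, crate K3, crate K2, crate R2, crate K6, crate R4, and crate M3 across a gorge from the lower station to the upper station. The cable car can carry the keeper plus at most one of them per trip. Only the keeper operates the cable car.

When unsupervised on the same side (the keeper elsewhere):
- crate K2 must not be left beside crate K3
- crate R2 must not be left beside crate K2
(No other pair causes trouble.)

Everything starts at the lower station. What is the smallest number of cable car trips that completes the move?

15

Counting alone: the keeper can take at most 1 across per trip to the upper station, so moving all 7 needs at least 7 loaded trips out, with a return between consecutive ones — at least 13 crossings.
The safety rule pushes this higher. Following every safe sequence of crossings, the most of the 7 that can be at the upper station as the cable car arrives there on crossing 13 is 6 — never all 7.
So no plan with fewer than 15 crossings exists, and this one achieves 15:
1. Keeper goes to the upper station with crate K2.  [the lower station: crate K1, crate K3, crate K6, crate M3, crate R2, crate R4 | the upper station: crate K2]
2. Keeper goes back to the lower station alone.  [the lower station: crate K1, crate K3, crate K6, crate M3, crate R2, crate R4 | the upper station: crate K2]
3. Keeper goes to the upper station with crate K1.  [the lower station: crate K3, crate K6, crate M3, crate R2, crate R4 | the upper station: crate K1, crate K2]
4. Keeper goes back to the lower station alone.  [the lower station: crate K3, crate K6, crate M3, crate R2, crate R4 | the upper station: crate K1, crate K2]
5. Keeper goes to the upper station with crate K3.  [the lower station: crate K6, crate M3, crate R2, crate R4 | the upper station: crate K1, crate K2, crate K3]
6. Keeper goes back to the lower station with crate K2.  [the lower station: crate K2, crate K6, crate M3, crate R2, crate R4 | the upper station: crate K1, crate K3]
7. Keeper goes to the upper station with crate R2.  [the lower station: crate K2, crate K6, crate M3, crate R4 | the upper station: crate K1, crate K3, crate R2]
8. Keeper goes back to the lower station alone.  [the lower station: crate K2, crate K6, crate M3, crate R4 | the upper station: crate K1, crate K3, crate R2]
9. Keeper goes to the upper station with crate K6.  [the lower station: crate K2, crate M3, crate R4 | the upper station: crate K1, crate K3, crate K6, crate R2]
10. Keeper goes back to the lower station alone.  [the lower station: crate K2, crate M3, crate R4 | the upper station: crate K1, crate K3, crate K6, crate R2]
11. Keeper goes to the upper station with crate R4.  [the lower station: crate K2, crate M3 | the upper station: crate K1, crate K3, crate K6, crate R2, crate R4]
12. Keeper goes back to the lower station alone.  [the lower station: crate K2, crate M3 | the upper station: crate K1, crate K3, crate K6, crate R2, crate R4]
13. Keeper goes to the upper station with crate M3.  [the lower station: crate K2 | the upper station: crate K1, crate K3, crate K6, crate M3, crate R2, crate R4]
14. Keeper goes back to the lower station alone.  [the lower station: crate K2 | the upper station: crate K1, crate K3, crate K6, crate M3, crate R2, crate R4]
15. Keeper goes to the upper station with crate K2.  [the lower station: — | the upper station: crate K1, crate K2, crate K3, crate K6, crate M3, crate R2, crate R4]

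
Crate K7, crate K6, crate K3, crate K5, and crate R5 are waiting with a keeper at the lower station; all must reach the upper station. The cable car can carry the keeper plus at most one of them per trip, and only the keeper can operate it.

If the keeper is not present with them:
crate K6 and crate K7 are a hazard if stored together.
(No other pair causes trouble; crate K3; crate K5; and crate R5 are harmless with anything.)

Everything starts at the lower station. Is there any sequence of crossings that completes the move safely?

1. Keeper goes to the upper station with crate K7.
2. Keeper goes back to the lower station alone.
3. Keeper goes to the upper station with crate K3.
4. Keeper goes back to the lower station alone.
5. Keeper goes to the upper station with crate K5.
6. Keeper goes back to the lower station alone.
7. Keeper goes to the upper station with crate R5.
8. Keeper goes back to the lower station alone.
9. Keeper goes to the upper station with crate K6.

Yes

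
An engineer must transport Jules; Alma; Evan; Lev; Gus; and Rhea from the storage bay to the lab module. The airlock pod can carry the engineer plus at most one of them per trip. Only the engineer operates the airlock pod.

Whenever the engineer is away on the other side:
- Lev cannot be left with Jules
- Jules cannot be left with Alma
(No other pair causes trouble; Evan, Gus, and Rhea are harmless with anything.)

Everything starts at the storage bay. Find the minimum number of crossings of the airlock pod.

Counting alone: the engineer can take at most 1 across per trip to the lab module, so moving all 6 needs at least 6 loaded trips out, with a return between consecutive ones — at least 11 crossings.
The safety rule pushes this higher. Following every safe sequence of crossings, the most of the 6 that can be at the lab module as the airlock pod arrives there on crossing 11 is 5 — never all 6.
So no plan with fewer than 13 crossings exists, and this one achieves 13:
1. Engineer goes to the lab module with Jules.
2. Engineer goes back to the storage bay alone.
3. Engineer goes to the lab module with Alma.
4. Engineer goes back to the storage bay with Jules.
5. Engineer goes to the lab module with Lev.
6. Engineer goes back to the storage bay alone.
7. Engineer goes to the lab module with Evan.
8. Engineer goes back to the storage bay alone.
9. Engineer goes to the lab module with Gus.
10. Engineer goes back to the storage bay alone.
11. Engineer goes to the lab module with Rhea.
12. Engineer goes back to the storage bay alone.
13. Engineer goes to the lab module with Jules.

13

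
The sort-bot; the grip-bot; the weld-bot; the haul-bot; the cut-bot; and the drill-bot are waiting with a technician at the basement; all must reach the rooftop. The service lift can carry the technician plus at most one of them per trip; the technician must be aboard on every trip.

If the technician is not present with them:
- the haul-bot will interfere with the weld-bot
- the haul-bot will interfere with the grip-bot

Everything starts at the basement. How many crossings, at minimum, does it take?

13

Counting alone: the technician can take at most 1 across per trip to the rooftop, so moving all 6 needs at least 6 loaded trips out, with a return between consecutive ones — at least 11 crossings.
The safety rule pushes this higher. Following every safe sequence of crossings, the most of the 6 that can be at the rooftop as the service lift arrives there on crossing 11 is 5 — never all 6.
So no plan with fewer than 13 crossings exists, and this one achieves 13:
1. Technician goes to the rooftop with the haul-bot.  [the basement: the cut-bot, the drill-bot, the grip-bot, the sort-bot, the weld-bot | the rooftop: the haul-bot]
2. Technician goes back to the basement alone.  [the basement: the cut-bot, the drill-bot, the grip-bot, the sort-bot, the weld-bot | the rooftop: the haul-bot]
3. Technician goes to the rooftop with the sort-bot.  [the basement: the cut-bot, the drill-bot, the grip-bot, the weld-bot | the rooftop: the haul-bot, the sort-bot]
4. Technician goes back to the basement alone.  [the basement: the cut-bot, the drill-bot, the grip-bot, the weld-bot | the rooftop: the haul-bot, the sort-bot]
5. Technician goes to the rooftop with the grip-bot.  [the basement: the cut-bot, the drill-bot, the weld-bot | the rooftop: the grip-bot, the haul-bot, the sort-bot]
6. Technician goes back to the basement with the haul-bot.  [the basement: the cut-bot, the drill-bot, the haul-bot, the weld-bot | the rooftop: the grip-bot, the sort-bot]
7. Technician goes to the rooftop with the weld-bot.  [the basement: the cut-bot, the drill-bot, the haul-bot | the rooftop: the grip-bot, the sort-bot, the weld-bot]
8. Technician goes back to the basement alone.  [the basement: the cut-bot, the drill-bot, the haul-bot | the rooftop: the grip-bot, the sort-bot, the weld-bot]
9. Technician goes to the rooftop with the cut-bot.  [the basement: the drill-bot, the haul-bot | the rooftop: the cut-bot, the grip-bot, the sort-bot, the weld-bot]
10. Technician goes back to the basement alone.  [the basement: the drill-bot, the haul-bot | the rooftop: the cut-bot, the grip-bot, the sort-bot, the weld-bot]
11. Technician goes to the rooftop with the drill-bot.  [the basement: the haul-bot | the rooftop: the cut-bot, the drill-bot, the grip-bot, the sort-bot, the weld-bot]
12. Technician goes back to the basement alone.  [the basement: the haul-bot | the rooftop: the cut-bot, the drill-bot, the grip-bot, the sort-bot, the weld-bot]
13. Technician goes to the rooftop with the haul-bot.  [the basement: — | the rooftop: the cut-bot, the drill-bot, the grip-bot, the haul-bot, the sort-bot, the weld-bot]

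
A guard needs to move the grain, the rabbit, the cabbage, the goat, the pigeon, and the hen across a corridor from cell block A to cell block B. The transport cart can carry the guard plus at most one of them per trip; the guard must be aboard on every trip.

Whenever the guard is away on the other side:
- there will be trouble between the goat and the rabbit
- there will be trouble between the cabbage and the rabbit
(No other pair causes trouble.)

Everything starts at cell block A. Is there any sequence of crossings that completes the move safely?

1. Guard goes to cell block B with the rabbit.
2. Guard goes back to cell block A alone.
3. Guard goes to cell block B with the grain.
4. Guard goes back to cell block A alone.
5. Guard goes to cell block B with the cabbage.
6. Guard goes back to cell block A with the rabbit.
7. Guard goes to cell block B with the goat.
8. Guard goes back to cell block A alone.
9. Guard goes to cell block B with the pigeon.
10. Guard goes back to cell block A alone.
11. Guard goes to cell block B with the hen.
12. Guard goes back to cell block A alone.
13. Guard goes to cell block B with the rabbit.

Yes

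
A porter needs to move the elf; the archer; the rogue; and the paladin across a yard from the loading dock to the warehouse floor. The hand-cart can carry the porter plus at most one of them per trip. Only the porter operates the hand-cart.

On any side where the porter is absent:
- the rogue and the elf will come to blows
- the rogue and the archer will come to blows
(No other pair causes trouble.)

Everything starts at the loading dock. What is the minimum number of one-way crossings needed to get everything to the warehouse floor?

Counting alone: the porter can take at most 1 across per trip to the warehouse floor, so moving all 4 needs at least 4 loaded trips out, with a return between consecutive ones — at least 7 crossings.
The safety rule pushes this higher. Following every safe sequence of crossings, the most of the 4 that can be at the warehouse floor as the hand-cart arrives there on crossing 7 is 3 — never all 4.
So no plan with fewer than 9 crossings exists, and this one achieves 9:
1. Porter goes to the warehouse floor with the rogue.
2. Porter goes back to the loading dock alone.
3. Porter goes to the warehouse floor with the elf.
4. Porter goes back to the loading dock with the rogue.
5. Porter goes to the warehouse floor with the archer.
6. Porter goes back to the loading dock alone.
7. Porter goes to the warehouse floor with the paladin.
8. Porter goes back to the loading dock alone.
9. Porter goes to the warehouse floor with the rogue.

9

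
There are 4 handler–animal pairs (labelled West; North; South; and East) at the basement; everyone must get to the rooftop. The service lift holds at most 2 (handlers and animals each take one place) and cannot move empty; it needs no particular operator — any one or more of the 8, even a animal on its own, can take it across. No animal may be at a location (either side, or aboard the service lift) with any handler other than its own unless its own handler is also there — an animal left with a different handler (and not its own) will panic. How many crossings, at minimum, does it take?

Following every safe sequence of crossings from the start, the most of the 8 that can be at the rooftop as the service lift arrives there on crossings 1, 3, 5 is 2, 3, 4 respectively; the best ever achieved is 4 of 8.
From crossing 7 on, no configuration arises that was not already reachable earlier: only 44 distinct safe configurations (who is on which side, and where the service lift is) can ever be reached, none of them has everyone across, and every continuation just revisits them. So no valid plan exists.

impossible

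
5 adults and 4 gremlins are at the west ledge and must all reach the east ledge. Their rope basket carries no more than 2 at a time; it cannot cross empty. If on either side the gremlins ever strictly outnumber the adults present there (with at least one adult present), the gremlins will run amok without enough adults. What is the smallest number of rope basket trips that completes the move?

15

Counting alone: each trip to the east ledge takes at most 2 across and each return brings at least 1 back, so after t trips out (and t−1 returns) at most 2t − (t−1) of the 9 are across; that first reaches 9 at t = 8, so at least 15 crossings are needed.
The plan below uses exactly 15 crossings, so it is optimal:
1. 2 gremlins → the east ledge.  (the west ledge: 5A 2G; the east ledge: 0A 2G)
2. 1 gremlin ← the west ledge.  (the west ledge: 5A 3G; the east ledge: 0A 1G)
3. 2 gremlins → the east ledge.  (the west ledge: 5A 1G; the east ledge: 0A 3G)
4. 1 gremlin ← the west ledge.  (the west ledge: 5A 2G; the east ledge: 0A 2G)
5. 2 adults → the east ledge.  (the west ledge: 3A 2G; the east ledge: 2A 2G)
6. 1 gremlin ← the west ledge.  (the west ledge: 3A 3G; the east ledge: 2A 1G)
7. 1 adult and 1 gremlin → the east ledge.  (the west ledge: 2A 2G; the east ledge: 3A 2G)
8. 1 adult ← the west ledge.  (the west ledge: 3A 2G; the east ledge: 2A 2G)
9. 1 adult and 1 gremlin → the east ledge.  (the west ledge: 2A 1G; the east ledge: 3A 3G)
10. 1 gremlin ← the west ledge.  (the west ledge: 2A 2G; the east ledge: 3A 2G)
11. 1 adult and 1 gremlin → the east ledge.  (the west ledge: 1A 1G; the east ledge: 4A 3G)
12. 1 adult ← the west ledge.  (the west ledge: 2A 1G; the east ledge: 3A 3G)
13. 1 adult and 1 gremlin → the east ledge.  (the west ledge: 1A 0G; the east ledge: 4A 4G)
14. 1 gremlin ← the west ledge.  (the west ledge: 1A 1G; the east ledge: 4A 3G)
15. 1 adult and 1 gremlin → the east ledge.  (the west ledge: 0A 0G; the east ledge: 5A 4G)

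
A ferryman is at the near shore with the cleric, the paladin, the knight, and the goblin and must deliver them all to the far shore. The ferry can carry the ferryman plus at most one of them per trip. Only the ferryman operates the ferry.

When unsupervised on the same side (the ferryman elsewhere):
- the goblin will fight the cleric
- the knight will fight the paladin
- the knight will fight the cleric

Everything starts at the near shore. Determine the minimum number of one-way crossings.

impossible

Whatever the first load, the items left behind include a forbidden pair without the ferryman. No opening move is safe, so no plan exists.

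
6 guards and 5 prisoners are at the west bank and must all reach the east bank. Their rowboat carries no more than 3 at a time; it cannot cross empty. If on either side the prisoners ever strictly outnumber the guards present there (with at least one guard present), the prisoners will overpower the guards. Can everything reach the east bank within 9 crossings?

Yes

Yes — this plan uses 9 crossings (≤ 9):
1. 3 prisoners → the east bank.  (the west bank: 6G 2P; the east bank: 0G 3P)
2. 1 prisoner ← the west bank.  (the west bank: 6G 3P; the east bank: 0G 2P)
3. 3 guards → the east bank.  (the west bank: 3G 3P; the east bank: 3G 2P)
4. 1 guard ← the west bank.  (the west bank: 4G 3P; the east bank: 2G 2P)
5. 2 guards and 1 prisoner → the east bank.  (the west bank: 2G 2P; the east bank: 4G 3P)
6. 1 guard ← the west bank.  (the west bank: 3G 2P; the east bank: 3G 3P)
7. 2 guards and 1 prisoner → the east bank.  (the west bank: 1G 1P; the east bank: 5G 4P)
8. 1 guard ← the west bank.  (the west bank: 2G 1P; the east bank: 4G 4P)
9. 2 guards and 1 prisoner → the east bank.  (the west bank: 0G 0P; the east bank: 6G 5P)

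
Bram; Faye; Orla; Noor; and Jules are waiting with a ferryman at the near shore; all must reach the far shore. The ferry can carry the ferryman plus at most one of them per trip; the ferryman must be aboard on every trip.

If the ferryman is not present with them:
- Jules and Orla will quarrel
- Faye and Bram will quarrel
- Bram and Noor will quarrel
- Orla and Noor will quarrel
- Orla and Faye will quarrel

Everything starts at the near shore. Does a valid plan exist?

Whatever the first load, the items left behind include a forbidden pair without the ferryman. No opening move is safe, so no plan exists.

No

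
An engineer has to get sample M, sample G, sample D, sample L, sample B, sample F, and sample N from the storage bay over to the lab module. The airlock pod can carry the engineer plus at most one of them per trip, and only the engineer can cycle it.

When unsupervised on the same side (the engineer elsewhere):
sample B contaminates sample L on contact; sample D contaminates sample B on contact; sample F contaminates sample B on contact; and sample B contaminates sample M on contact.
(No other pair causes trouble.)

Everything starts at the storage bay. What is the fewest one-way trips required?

Following every safe sequence of crossings from the start, the most of the 7 that can be at the lab module as the airlock pod arrives there on crossings 1, 3, 5, 7 is 1, 2, 3, 4 respectively; the best ever achieved is 4 of 7.
From crossing 9 on, no configuration arises that was not already reachable earlier: only 44 distinct safe configurations (who is on which side, and where the airlock pod is) can ever be reached, none of them has everyone across, and every continuation just revisits them. So no valid plan exists.

impossible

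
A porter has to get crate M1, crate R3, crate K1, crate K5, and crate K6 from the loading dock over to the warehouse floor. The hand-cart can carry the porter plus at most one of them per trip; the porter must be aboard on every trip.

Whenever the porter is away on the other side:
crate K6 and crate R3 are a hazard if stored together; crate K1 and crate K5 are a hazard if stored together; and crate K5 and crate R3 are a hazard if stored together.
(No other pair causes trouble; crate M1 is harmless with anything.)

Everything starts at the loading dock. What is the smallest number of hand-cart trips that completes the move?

Whatever the first load, the items left behind include a forbidden pair without the porter. No opening move is safe, so no plan exists.

impossible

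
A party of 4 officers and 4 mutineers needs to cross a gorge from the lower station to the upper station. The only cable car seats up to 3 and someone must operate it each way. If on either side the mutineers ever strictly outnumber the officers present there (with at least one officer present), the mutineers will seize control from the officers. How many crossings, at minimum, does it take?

Counting alone: each trip to the upper station takes at most 3 across and each return brings at least 1 back, so after t trips out (and t−1 returns) at most 3t − (t−1) of the 8 are across; that first reaches 8 at t = 4, so at least 7 crossings are needed.
The safety rule pushes this higher. Following every safe sequence of crossings, the most of the 8 that can be at the upper station as the cable car arrives there on crossing 7 is 7 — never all 8.
So no plan with fewer than 9 crossings exists, and this one achieves 9:
1. 2 mutineers → the upper station.  (the lower station: 4O 2M; the upper station: 0O 2M)
2. 1 mutineer ← the lower station.  (the lower station: 4O 3M; the upper station: 0O 1M)
3. 3 mutineers → the upper station.  (the lower station: 4O 0M; the upper station: 0O 4M)
4. 1 mutineer ← the lower station.  (the lower station: 4O 1M; the upper station: 0O 3M)
5. 3 officers → the upper station.  (the lower station: 1O 1M; the upper station: 3O 3M)
6. 1 officer and 1 mutineer ← the lower station.  (the lower station: 2O 2M; the upper station: 2O 2M)
7. 2 officers → the upper station.  (the lower station: 0O 2M; the upper station: 4O 2M)
8. 1 mutineer ← the lower station.  (the lower station: 0O 3M; the upper station: 4O 1M)
9. 3 mutineers → the upper station.  (the lower station: 0O 0M; the upper station: 4O 4M)

9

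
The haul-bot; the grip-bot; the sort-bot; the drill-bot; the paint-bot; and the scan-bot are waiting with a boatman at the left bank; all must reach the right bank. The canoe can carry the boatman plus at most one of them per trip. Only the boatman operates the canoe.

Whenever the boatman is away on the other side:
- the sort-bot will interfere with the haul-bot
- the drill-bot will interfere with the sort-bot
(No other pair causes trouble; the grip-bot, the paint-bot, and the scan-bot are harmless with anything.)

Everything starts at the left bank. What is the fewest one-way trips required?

Counting alone: the boatman can take at most 1 across per trip to the right bank, so moving all 6 needs at least 6 loaded trips out, with a return between consecutive ones — at least 11 crossings.
The safety rule pushes this higher. Following every safe sequence of crossings, the most of the 6 that can be at the right bank as the canoe arrives there on crossing 11 is 5 — never all 6.
So no plan with fewer than 13 crossings exists, and this one achieves 13:
1. Boatman goes to the right bank with the sort-bot.  [the left bank: the drill-bot, the grip-bot, the haul-bot, the paint-bot, the scan-bot | the right bank: the sort-bot]
2. Boatman goes back to the left bank alone.  [the left bank: the drill-bot, the grip-bot, the haul-bot, the paint-bot, the scan-bot | the right bank: the sort-bot]
3. Boatman goes to the right bank with the haul-bot.  [the left bank: the drill-bot, the grip-bot, the paint-bot, the scan-bot | the right bank: the haul-bot, the sort-bot]
4. Boatman goes back to the left bank with the sort-bot.  [the left bank: the drill-bot, the grip-bot, the paint-bot, the scan-bot, the sort-bot | the right bank: the haul-bot]
5. Boatman goes to the right bank with the drill-bot.  [the left bank: the grip-bot, the paint-bot, the scan-bot, the sort-bot | the right bank: the drill-bot, the haul-bot]
6. Boatman goes back to the left bank alone.  [the left bank: the grip-bot, the paint-bot, the scan-bot, the sort-bot | the right bank: the drill-bot, the haul-bot]
7. Boatman goes to the right bank with the grip-bot.  [the left bank: the paint-bot, the scan-bot, the sort-bot | the right bank: the drill-bot, the grip-bot, the haul-bot]
8. Boatman goes back to the left bank alone.  [the left bank: the paint-bot, the scan-bot, the sort-bot | the right bank: the drill-bot, the grip-bot, the haul-bot]
9. Boatman goes to the right bank with the paint-bot.  [the left bank: the scan-bot, the sort-bot | the right bank: the drill-bot, the grip-bot, the haul-bot, the paint-bot]
10. Boatman goes back to the left bank alone.  [the left bank: the scan-bot, the sort-bot | the right bank: the drill-bot, the grip-bot, the haul-bot, the paint-bot]
11. Boatman goes to the right bank with the scan-bot.  [the left bank: the sort-bot | the right bank: the drill-bot, the grip-bot, the haul-bot, the paint-bot, the scan-bot]
12. Boatman goes back to the left bank alone.  [the left bank: the sort-bot | the right bank: the drill-bot, the grip-bot, the haul-bot, the paint-bot, the scan-bot]
13. Boatman goes to the right bank with the sort-bot.  [the left bank: — | the right bank: the drill-bot, the grip-bot, the haul-bot, the paint-bot, the scan-bot, the sort-bot]

13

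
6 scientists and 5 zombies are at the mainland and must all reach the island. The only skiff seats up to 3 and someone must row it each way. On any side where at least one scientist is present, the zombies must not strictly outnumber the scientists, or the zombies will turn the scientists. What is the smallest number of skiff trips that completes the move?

Counting alone: each trip to the island takes at most 3 across and each return brings at least 1 back, so after t trips out (and t−1 returns) at most 3t − (t−1) of the 11 are across; that first reaches 11 at t = 5, so at least 9 crossings are needed.
The plan below uses exactly 9 crossings, so it is optimal:
1. 3 zombies → the island.  (the mainland: 6S 2Z; the island: 0S 3Z)
2. 1 zombie ← the mainland.  (the mainland: 6S 3Z; the island: 0S 2Z)
3. 3 scientists → the island.  (the mainland: 3S 3Z; the island: 3S 2Z)
4. 1 scientist ← the mainland.  (the mainland: 4S 3Z; the island: 2S 2Z)
5. 2 scientists and 1 zombie → the island.  (the mainland: 2S 2Z; the island: 4S 3Z)
6. 1 scientist ← the mainland.  (the mainland: 3S 2Z; the island: 3S 3Z)
7. 2 scientists and 1 zombie → the island.  (the mainland: 1S 1Z; the island: 5S 4Z)
8. 1 scientist ← the mainland.  (the mainland: 2S 1Z; the island: 4S 4Z)
9. 2 scientists and 1 zombie → the island.  (the mainland: 0S 0Z; the island: 6S 5Z)

9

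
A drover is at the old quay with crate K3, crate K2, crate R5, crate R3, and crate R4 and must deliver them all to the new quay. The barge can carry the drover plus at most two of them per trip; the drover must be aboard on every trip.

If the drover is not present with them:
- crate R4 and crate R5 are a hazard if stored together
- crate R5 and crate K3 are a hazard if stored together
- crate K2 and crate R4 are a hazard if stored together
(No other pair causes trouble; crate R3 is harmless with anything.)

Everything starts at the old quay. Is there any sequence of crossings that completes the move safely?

1. Drover goes to the new quay with crate K3 and crate R4.  [the old quay: crate K2, crate R3, crate R5 | the new quay: crate K3, crate R4]
2. Drover goes back to the old quay alone.  [the old quay: crate K2, crate R3, crate R5 | the new quay: crate K3, crate R4]
3. Drover goes to the new quay with crate R3.  [the old quay: crate K2, crate R5 | the new quay: crate K3, crate R3, crate R4]
4. Drover goes back to the old quay alone.  [the old quay: crate K2, crate R5 | the new quay: crate K3, crate R3, crate R4]
5. Drover goes to the new quay with crate K2 and crate R5.  [the old quay: — | the new quay: crate K2, crate K3, crate R3, crate R4, crate R5]

Yes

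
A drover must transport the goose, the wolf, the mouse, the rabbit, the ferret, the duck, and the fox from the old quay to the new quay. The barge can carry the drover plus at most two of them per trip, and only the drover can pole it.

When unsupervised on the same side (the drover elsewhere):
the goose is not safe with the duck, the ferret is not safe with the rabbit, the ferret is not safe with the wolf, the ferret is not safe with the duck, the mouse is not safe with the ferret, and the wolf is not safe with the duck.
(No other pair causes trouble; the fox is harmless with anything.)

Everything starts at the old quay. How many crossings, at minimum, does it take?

11

Counting alone: the drover can take at most 2 across per trip to the new quay, so moving all 7 needs at least 4 loaded trips out, with a return between consecutive ones — at least 7 crossings.
The safety rule pushes this higher. Following every safe sequence of crossings, the most of the 7 that can be at the new quay as the barge arrives there on crossings 7, 9 is 5, 6 respectively — never all 7.
So no plan with fewer than 11 crossings exists, and this one achieves 11:
1. Drover goes to the new quay with the duck and the ferret.
2. Drover goes back to the old quay with the ferret.
3. Drover goes to the new quay with the ferret and the goose.
4. Drover goes back to the old quay with the duck.
5. Drover goes to the new quay with the mouse and the wolf.
6. Drover goes back to the old quay with the ferret.
7. Drover goes to the new quay with the ferret and the rabbit.
8. Drover goes back to the old quay with the ferret.
9. Drover goes to the new quay with the ferret and the fox.
10. Drover goes back to the old quay with the ferret.
11. Drover goes to the new quay with the duck and the ferret.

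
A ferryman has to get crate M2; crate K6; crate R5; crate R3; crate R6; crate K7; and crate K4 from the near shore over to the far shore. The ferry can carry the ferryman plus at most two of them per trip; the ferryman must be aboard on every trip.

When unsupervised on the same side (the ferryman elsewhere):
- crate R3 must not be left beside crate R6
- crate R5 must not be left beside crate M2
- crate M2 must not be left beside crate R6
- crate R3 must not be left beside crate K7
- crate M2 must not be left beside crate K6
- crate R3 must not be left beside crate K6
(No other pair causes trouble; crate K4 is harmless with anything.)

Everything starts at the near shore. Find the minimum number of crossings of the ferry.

9

Counting alone: the ferryman can take at most 2 across per trip to the far shore, so moving all 7 needs at least 4 loaded trips out, with a return between consecutive ones — at least 7 crossings.
The safety rule pushes this higher. Following every safe sequence of crossings, the most of the 7 that can be at the far shore as the ferry arrives there on crossing 7 is 6 — never all 7.
So no plan with fewer than 9 crossings exists, and this one achieves 9:
1. Ferryman goes to the far shore with crate M2 and crate R3.  [the near shore: crate K4, crate K6, crate K7, crate R5, crate R6 | the far shore: crate M2, crate R3]
2. Ferryman goes back to the near shore alone.  [the near shore: crate K4, crate K6, crate K7, crate R5, crate R6 | the far shore: crate M2, crate R3]
3. Ferryman goes to the far shore with crate R5.  [the near shore: crate K4, crate K6, crate K7, crate R6 | the far shore: crate M2, crate R3, crate R5]
4. Ferryman goes back to the near shore with crate M2.  [the near shore: crate K4, crate K6, crate K7, crate M2, crate R6 | the far shore: crate R3, crate R5]
5. Ferryman goes to the far shore with crate K6 and crate R6.  [the near shore: crate K4, crate K7, crate M2 | the far shore: crate K6, crate R3, crate R5, crate R6]
6. Ferryman goes back to the near shore with crate R3.  [the near shore: crate K4, crate K7, crate M2, crate R3 | the far shore: crate K6, crate R5, crate R6]
7. Ferryman goes to the far shore with crate K4 and crate K7.  [the near shore: crate M2, crate R3 | the far shore: crate K4, crate K6, crate K7, crate R5, crate R6]
8. Ferryman goes back to the near shore alone.  [the near shore: crate M2, crate R3 | the far shore: crate K4, crate K6, crate K7, crate R5, crate R6]
9. Ferryman goes to the far shore with crate M2 and crate R3.  [the near shore: — | the far shore: crate K4, crate K6, crate K7, crate M2, crate R3, crate R5, crate R6]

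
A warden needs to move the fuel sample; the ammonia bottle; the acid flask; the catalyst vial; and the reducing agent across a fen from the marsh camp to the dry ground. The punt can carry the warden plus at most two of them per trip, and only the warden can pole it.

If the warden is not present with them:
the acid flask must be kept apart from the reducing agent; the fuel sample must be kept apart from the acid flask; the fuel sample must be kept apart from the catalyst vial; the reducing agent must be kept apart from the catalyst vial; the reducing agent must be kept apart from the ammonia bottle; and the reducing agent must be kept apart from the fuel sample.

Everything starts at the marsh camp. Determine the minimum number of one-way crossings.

Counting alone: the warden can take at most 2 across per trip to the dry ground, so moving all 5 needs at least 3 loaded trips out, with a return between consecutive ones — at least 5 crossings.
The safety rule pushes this higher. Following every safe sequence of crossings, the most of the 5 that can be at the dry ground as the punt arrives there on crossing 5 is 4 — never all 5.
So no plan with fewer than 7 crossings exists, and this one achieves 7:
1. Warden goes to the dry ground with the fuel sample and the reducing agent.
2. Warden goes back to the marsh camp with the fuel sample.
3. Warden goes to the dry ground with the ammonia bottle and the fuel sample.
4. Warden goes back to the marsh camp with the reducing agent.
5. Warden goes to the dry ground with the acid flask and the catalyst vial.
6. Warden goes back to the marsh camp with the fuel sample.
7. Warden goes to the dry ground with the fuel sample and the reducing agent.

7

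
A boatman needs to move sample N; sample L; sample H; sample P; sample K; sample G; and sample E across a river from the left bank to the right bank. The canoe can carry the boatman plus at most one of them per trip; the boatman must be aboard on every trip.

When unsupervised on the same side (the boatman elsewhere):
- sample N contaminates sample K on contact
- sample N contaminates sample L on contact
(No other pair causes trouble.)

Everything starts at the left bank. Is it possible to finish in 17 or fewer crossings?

Yes

Yes — this plan uses 15 crossings (≤ 17):
1. Boatman goes to the right bank with sample N.  [the left bank: sample E, sample G, sample H, sample K, sample L, sample P | the right bank: sample N]
2. Boatman goes back to the left bank alone.  [the left bank: sample E, sample G, sample H, sample K, sample L, sample P | the right bank: sample N]
3. Boatman goes to the right bank with sample L.  [the left bank: sample E, sample G, sample H, sample K, sample P | the right bank: sample L, sample N]
4. Boatman goes back to the left bank with sample N.  [the left bank: sample E, sample G, sample H, sample K, sample N, sample P | the right bank: sample L]
5. Boatman goes to the right bank with sample K.  [the left bank: sample E, sample G, sample H, sample N, sample P | the right bank: sample K, sample L]
6. Boatman goes back to the left bank alone.  [the left bank: sample E, sample G, sample H, sample N, sample P | the right bank: sample K, sample L]
7. Boatman goes to the right bank with sample H.  [the left bank: sample E, sample G, sample N, sample P | the right bank: sample H, sample K, sample L]
8. Boatman goes back to the left bank alone.  [the left bank: sample E, sample G, sample N, sample P | the right bank: sample H, sample K, sample L]
9. Boatman goes to the right bank with sample P.  [the left bank: sample E, sample G, sample N | the right bank: sample H, sample K, sample L, sample P]
10. Boatman goes back to the left bank alone.  [the left bank: sample E, sample G, sample N | the right bank: sample H, sample K, sample L, sample P]
11. Boatman goes to the right bank with sample G.  [the left bank: sample E, sample N | the right bank: sample G, sample H, sample K, sample L, sample P]
12. Boatman goes back to the left bank alone.  [the left bank: sample E, sample N | the right bank: sample G, sample H, sample K, sample L, sample P]
13. Boatman goes to the right bank with sample E.  [the left bank: sample N | the right bank: sample E, sample G, sample H, sample K, sample L, sample P]
14. Boatman goes back to the left bank alone.  [the left bank: sample N | the right bank: sample E, sample G, sample H, sample K, sample L, sample P]
15. Boatman goes to the right bank with sample N.  [the left bank: — | the right bank: sample E, sample G, sample H, sample K, sample L, sample N, sample P]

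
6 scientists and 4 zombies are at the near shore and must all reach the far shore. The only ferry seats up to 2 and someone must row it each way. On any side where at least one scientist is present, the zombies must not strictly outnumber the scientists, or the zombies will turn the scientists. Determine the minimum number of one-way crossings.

17

Counting alone: each trip to the far shore takes at most 2 across and each return brings at least 1 back, so after t trips out (and t−1 returns) at most 2t − (t−1) of the 10 are across; that first reaches 10 at t = 9, so at least 17 crossings are needed.
The plan below uses exactly 17 crossings, so it is optimal:
1. 2 zombies → the far shore.  (the near shore: 6S 2Z; the far shore: 0S 2Z)
2. 1 zombie ← the near shore.  (the near shore: 6S 3Z; the far shore: 0S 1Z)
3. 2 zombies → the far shore.  (the near shore: 6S 1Z; the far shore: 0S 3Z)
4. 1 zombie ← the near shore.  (the near shore: 6S 2Z; the far shore: 0S 2Z)
5. 2 scientists → the far shore.  (the near shore: 4S 2Z; the far shore: 2S 2Z)
6. 1 zombie ← the near shore.  (the near shore: 4S 3Z; the far shore: 2S 1Z)
7. 1 scientist and 1 zombie → the far shore.  (the near shore: 3S 2Z; the far shore: 3S 2Z)
8. 1 zombie ← the near shore.  (the near shore: 3S 3Z; the far shore: 3S 1Z)
9. 2 zombies → the far shore.  (the near shore: 3S 1Z; the far shore: 3S 3Z)
10. 1 zombie ← the near shore.  (the near shore: 3S 2Z; the far shore: 3S 2Z)
11. 1 scientist and 1 zombie → the far shore.  (the near shore: 2S 1Z; the far shore: 4S 3Z)
12. 1 zombie ← the near shore.  (the near shore: 2S 2Z; the far shore: 4S 2Z)
13. 2 zombies → the far shore.  (the near shore: 2S 0Z; the far shore: 4S 4Z)
14. 1 zombie ← the near shore.  (the near shore: 2S 1Z; the far shore: 4S 3Z)
15. 1 scientist and 1 zombie → the far shore.  (the near shore: 1S 0Z; the far shore: 5S 4Z)
16. 1 zombie ← the near shore.  (the near shore: 1S 1Z; the far shore: 5S 3Z)
17. 1 scientist and 1 zombie → the far shore.  (the near shore: 0S 0Z; the far shore: 6S 4Z)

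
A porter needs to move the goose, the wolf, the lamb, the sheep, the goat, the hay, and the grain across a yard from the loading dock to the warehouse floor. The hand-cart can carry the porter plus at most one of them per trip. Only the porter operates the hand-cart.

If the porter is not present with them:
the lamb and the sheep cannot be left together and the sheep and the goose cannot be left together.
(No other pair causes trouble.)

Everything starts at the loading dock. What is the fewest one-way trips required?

15

Counting alone: the porter can take at most 1 across per trip to the warehouse floor, so moving all 7 needs at least 7 loaded trips out, with a return between consecutive ones — at least 13 crossings.
The safety rule pushes this higher. Following every safe sequence of crossings, the most of the 7 that can be at the warehouse floor as the hand-cart arrives there on crossing 13 is 6 — never all 7.
So no plan with fewer than 15 crossings exists, and this one achieves 15:
1. Porter goes to the warehouse floor with the sheep.  [the loading dock: the goat, the goose, the grain, the hay, the lamb, the wolf | the warehouse floor: the sheep]
2. Porter goes back to the loading dock alone.  [the loading dock: the goat, the goose, the grain, the hay, the lamb, the wolf | the warehouse floor: the sheep]
3. Porter goes to the warehouse floor with the goose.  [the loading dock: the goat, the grain, the hay, the lamb, the wolf | the warehouse floor: the goose, the sheep]
4. Porter goes back to the loading dock with the sheep.  [the loading dock: the goat, the grain, the hay, the lamb, the sheep, the wolf | the warehouse floor: the goose]
5. Porter goes to the warehouse floor with the lamb.  [the loading dock: the goat, the grain, the hay, the sheep, the wolf | the warehouse floor: the goose, the lamb]
6. Porter goes back to the loading dock alone.  [the loading dock: the goat, the grain, the hay, the sheep, the wolf | the warehouse floor: the goose, the lamb]
7. Porter goes to the warehouse floor with the wolf.  [the loading dock: the goat, the grain, the hay, the sheep | the warehouse floor: the goose, the lamb, the wolf]
8. Porter goes back to the loading dock alone.  [the loading dock: the goat, the grain, the hay, the sheep | the warehouse floor: the goose, the lamb, the wolf]
9. Porter goes to the warehouse floor with the goat.  [the loading dock: the grain, the hay, the sheep | the warehouse floor: the goat, the goose, the lamb, the wolf]
10. Porter goes back to the loading dock alone.  [the loading dock: the grain, the hay, the sheep | the warehouse floor: the goat, the goose, the lamb, the wolf]
11. Porter goes to the warehouse floor with the hay.  [the loading dock: the grain, the sheep | the warehouse floor: the goat, the goose, the hay, the lamb, the wolf]
12. Porter goes back to the loading dock alone.  [the loading dock: the grain, the sheep | the warehouse floor: the goat, the goose, the hay, the lamb, the wolf]
13. Porter goes to the warehouse floor with the grain.  [the loading dock: the sheep | the warehouse floor: the goat, the goose, the grain, the hay, the lamb, the wolf]
14. Porter goes back to the loading dock alone.  [the loading dock: the sheep | the warehouse floor: the goat, the goose, the grain, the hay, the lamb, the wolf]
15. Porter goes to the warehouse floor with the sheep.  [the loading dock: — | the warehouse floor: the goat, the goose, the grain, the hay, the lamb, the sheep, the wolf]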